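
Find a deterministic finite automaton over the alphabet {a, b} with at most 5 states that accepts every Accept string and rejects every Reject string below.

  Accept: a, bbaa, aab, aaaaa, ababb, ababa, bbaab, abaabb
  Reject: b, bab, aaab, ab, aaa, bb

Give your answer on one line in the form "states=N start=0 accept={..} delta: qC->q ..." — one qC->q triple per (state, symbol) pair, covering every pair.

states=5 start=0 accept={1,2} delta: 0a->1 0b->0 1a->2 1b->3 2a->0 2b->1 3a->3 3b->4 4a->1 4b->1

Fold the examples into a partial DFA from state 0: repeatedly fix the first undefined (state, symbol) met by the shortest-then-alphabetical prefix, trying targets in increasing order and rejecting any under which an Accept and a Reject string meet in one state with the same remainder; add a state when all current targets are rejected. Accepting states are where Accept strings end.
a: 0a undefined. 0a->0: no, a/aaa meet in 0. Open state 1: 0a->1.
b: 0b undefined. 0b->0: ok.
aa: 1a undefined. 1a->0: no, a/aaa meet in 1. 1a->1: no, a/aaa meet in 1. Open state 2: 1a->2.
ab: 1b undefined. 1b->0: no, ababb/b meet in 0. 1b->1: no, a/bab meet in 1. 1b->2: no, bbaa/bab meet in 2. Open state 3: 1b->3.
aaa: 2a undefined. 2a->0: ok.
aab: 2b undefined. 2b->0: no, aab/b meet in 0. 2b->1: ok.
aba: 3a undefined. 3a->0: no, ababb/b meet in 0. 3a->1: no, abaabb/bab meet in 3. 3a->2: no, ababb/bab meet in 3. 3a->3: ok.
abab: 3b undefined. 3b->0: no, ababb/b meet in 0. 3b->1: no, ababb/bab meet in 3. 3b->2: no, ababa/b meet in 0. 3b->3: no, ababb/bab meet in 3. Open state 4: 3b->4.
ababa: 4a undefined. 4a->0: no, ababa/b meet in 0. 4a->1: ok.
ababb: 4b undefined. 4b->0: no, ababb/b meet in 0. 4b->1: ok.
All examples now run through 5 states with every (state, symbol) defined. Accept strings end in {1,2}, Reject strings end in {0,3}; accept={1,2}.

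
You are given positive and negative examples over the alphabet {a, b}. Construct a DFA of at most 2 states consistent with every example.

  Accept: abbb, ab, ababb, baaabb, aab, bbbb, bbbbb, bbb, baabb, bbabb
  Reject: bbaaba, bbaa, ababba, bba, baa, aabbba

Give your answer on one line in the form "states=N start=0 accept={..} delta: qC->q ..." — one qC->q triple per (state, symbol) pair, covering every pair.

Fold the examples into a partial DFA from state 0: repeatedly fix the first undefined (state, symbol) met by the shortest-then-alphabetical prefix, trying targets in increasing order and rejecting any under which an Accept and a Reject string meet in one state with the same remainder; add a state when all current targets are rejected. Accepting states are where Accept strings end.
a: 0a undefined. 0a->0: ok.
b: 0b undefined. 0b->0: no, abbb/bbaaba meet in 0. Open state 1: 0b->1.
ba: 1a undefined. 1a->0: ok.
bb: 1b undefined. 1b->0: no, ababb/bbaaba meet in 0. 1b->1: ok.
All examples now run through 2 states with every (state, symbol) defined. Accept strings end in {1}, Reject strings end in {0}; accept={1}.

states=2 start=0 accept={1} delta: 0a->0 0b->1 1a->0 1b->1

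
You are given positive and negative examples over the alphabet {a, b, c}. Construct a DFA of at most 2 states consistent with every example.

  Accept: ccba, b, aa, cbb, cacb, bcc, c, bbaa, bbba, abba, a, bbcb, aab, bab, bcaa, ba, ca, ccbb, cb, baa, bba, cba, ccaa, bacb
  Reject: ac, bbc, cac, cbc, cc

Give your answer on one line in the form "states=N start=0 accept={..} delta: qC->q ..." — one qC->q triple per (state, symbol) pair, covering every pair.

State merging on the prefix tree: take the shortest (then alphabetical) example prefix whose next move is undefined and point that move at state 0, else 1, else 2, ...; a target is out if some Accept/Reject pair would then sit in one state with the same input left (inseparable). If every existing state is out, open a new one.
a: 0a undefined. 0a->0: no, c/ac meet in 0 with "c" left. Open state 1: 0a->1.
b: 0b undefined. 0b->0: no, bcc/cc meet in 0 with "cc" left. 0b->1: ok.
c: 0c undefined. 0c->0: no, c/cc meet in 0. 0c->1: ok.
aa: 1a undefined. 1a->0: no, b/cac meet in 1. 1a->1: ok.
ab: 1b undefined. 1b->0: no, b/bbc meet in 1. 1b->1: ok.
ac: 1c undefined. 1c->0: ok.
All examples now run through 2 states with every (state, symbol) defined. Accept strings end in {1}, Reject strings end in {0}; accept={1}.

states=2 start=0 accept={1} delta: 0a->1 0b->1 0c->1 1a->1 1b->1 1c->0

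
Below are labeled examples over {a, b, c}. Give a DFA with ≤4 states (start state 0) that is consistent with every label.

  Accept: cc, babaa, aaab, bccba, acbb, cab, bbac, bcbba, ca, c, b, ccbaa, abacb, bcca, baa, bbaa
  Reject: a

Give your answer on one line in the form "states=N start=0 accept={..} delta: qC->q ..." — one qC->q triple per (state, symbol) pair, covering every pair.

Grow the machine one transition at a time. Run the examples from 0; the earliest place one falls off (shortest prefix, ties alphabetical) gets sent to the lowest-numbered state that keeps every Accept/Reject pair distinguishable — a pair clashes when both reach the same state with identical unread suffix — and to a fresh state only if none does.
a: 0a undefined. 0a->0: ok.
b: 0b undefined. 0b->0: no, babaa/a meet in 0. Open state 1: 0b->1.
c: 0c undefined. 0c->0: no, cc/a meet in 0. 0c->1: ok.
ba: 1a undefined. 1a->0: no, babaa/a meet in 0. 1a->1: ok.
bb: 1b undefined. 1b->0: no, babaa/a meet in 0. 1b->1: ok.
bc: 1c undefined. 1c->0: no, cc/a meet in 0. 1c->1: ok.
All examples now run through 2 states with every (state, symbol) defined. Accept strings end in {1}, Reject strings end in {0}; accept={1}.

states=2 start=0 accept={1} delta: 0a->0 0b->1 0c->1 1a->1 1b->1 1c->1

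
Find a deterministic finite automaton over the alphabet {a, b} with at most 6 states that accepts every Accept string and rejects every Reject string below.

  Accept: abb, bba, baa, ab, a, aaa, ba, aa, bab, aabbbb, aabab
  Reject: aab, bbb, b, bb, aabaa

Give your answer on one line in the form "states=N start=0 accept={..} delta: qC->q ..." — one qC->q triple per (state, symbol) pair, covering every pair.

State merging on the prefix tree: take the shortest (then alphabetical) example prefix whose next move is undefined and point that move at state 0, else 1, else 2, ...; a target is out if some Accept/Reject pair would then sit in one state with the same input left (inseparable). If every existing state is out, open a new one.
a: 0a undefined. 0a->0: no, abb/bb meet in 0 with "bb" left. Open state 1: 0a->1.
b: 0b undefined. 0b->0: ok.
aa: 1a undefined. 1a->0: no, baa/aab meet in 0. 1a->1: no, ab/aab meet in 1 with "b" left. Open state 2: 1a->2.
ab: 1b undefined. 1b->0: no, abb/bbb meet in 0. 1b->1: ok.
aaa: 2a undefined. 2a->0: no, aaa/bbb meet in 0. 2a->1: ok.
aab: 2b undefined. 2b->0: no, baa/aabaa meet in 2. 2b->1: no, abb/aab meet in 1. 2b->2: no, baa/aab meet in 2. Open state 3: 2b->3.
aaba: 3a undefined. 3a->0: no, abb/aabaa meet in 1. 3a->1: no, baa/aabaa meet in 2. 3a->2: no, abb/aabaa meet in 1. 3a->3: ok.
aabb: 3b undefined. 3b->0: no, aabbbb/bbb meet in 0. 3b->1: ok.
All examples now run through 4 states with every (state, symbol) defined. Accept strings end in {1,2}, Reject strings end in {0,3}; accept={1,2}.

states=4 start=0 accept={1,2} delta: 0a->1 0b->0 1a->2 1b->1 2a->1 2b->3 3a->3 3b->1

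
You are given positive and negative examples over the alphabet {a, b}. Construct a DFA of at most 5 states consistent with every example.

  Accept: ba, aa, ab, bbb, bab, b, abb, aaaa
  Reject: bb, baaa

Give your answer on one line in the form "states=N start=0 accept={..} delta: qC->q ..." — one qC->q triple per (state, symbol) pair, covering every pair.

states=4 start=0 accept={0,2,3} delta: 0a->1 0b->2 1a->0 1b->0 2a->3 2b->1 3a->0 3b->0

Fold the examples into a partial DFA from state 0: repeatedly fix the first undefined (state, symbol) met by the shortest-then-alphabetical prefix, trying targets in increasing order and rejecting any under which an Accept and a Reject string meet in one state with the same remainder; add a state when all current targets are rejected. Accepting states are where Accept strings end.
a: 0a undefined. 0a->0: no, abb/bb meet in 0 with "bb" left. Open state 1: 0a->1.
b: 0b undefined. 0b->0: no, bbb/bb meet in 0. 0b->1: no, ab/bb meet in 1 with "b" left. Open state 2: 0b->2.
aa: 1a undefined. 1a->0: ok.
ab: 1b undefined. 1b->0: ok.
ba: 2a undefined. 2a->0: no, ba/baaa meet in 0. 2a->1: no, ba/baaa meet in 1. 2a->2: no, ba/baaa meet in 2. Open state 3: 2a->3.
bb: 2b undefined. 2b->0: no, aa/bb meet in 0. 2b->1: ok.
baa: 3a undefined. 3a->0: ok.
bab: 3b undefined. 3b->0: ok.
All examples now run through 4 states with every (state, symbol) defined. Accept strings end in {0,2,3}, Reject strings end in {1}; accept={0,2,3}.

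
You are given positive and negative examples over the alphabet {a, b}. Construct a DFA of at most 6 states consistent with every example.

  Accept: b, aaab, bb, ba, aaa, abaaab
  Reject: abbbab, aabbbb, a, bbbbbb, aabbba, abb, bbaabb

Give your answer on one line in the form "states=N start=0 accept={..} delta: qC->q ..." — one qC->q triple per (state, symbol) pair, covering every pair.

states=5 start=0 accept={0,2,3} delta: 0a->1 0b->2 1a->2 1b->3 2a->0 2b->3 3a->0 3b->4 4a->4 4b->4

State merging on the prefix tree: take the shortest (then alphabetical) example prefix whose next move is undefined and point that move at state 0, else 1, else 2, ...; a target is out if some Accept/Reject pair would then sit in one state with the same input left (inseparable). If every existing state is out, open a new one.
a: 0a undefined. 0a->0: no, bb/abb meet in 0 with "bb" left. Open state 1: 0a->1.
b: 0b undefined. 0b->0: no, b/bbbbbb meet in 0. 0b->1: no, b/a meet in 1. Open state 2: 0b->2.
aa: 1a undefined. 1a->0: no, aaa/a meet in 1. 1a->1: no, aaa/a meet in 1. 1a->2: ok.
ab: 1b undefined. 1b->0: no, b/abb meet in 2. 1b->1: no, bb/abbbab meet in 2 with "b" left. 1b->2: no, bb/abb meet in 2 with "b" left. Open state 3: 1b->3.
ba: 2a undefined. 2a->0: ok.
bb: 2b undefined. 2b->0: no, b/aabbbb meet in 2. 2b->1: no, bb/a meet in 1. 2b->2: no, b/aabbbb meet in 2. 2b->3: ok.
aba: 3a undefined. 3a->0: ok.
abb: 3b undefined. 3b->0: no, b/abbbab meet in 2. 3b->1: no, b/abbbab meet in 2. 3b->2: no, b/abbbab meet in 2. 3b->3: no, b/abbbab meet in 2. Open state 4: 3b->4.
abbb: 4b undefined. 4b->0: no, b/aabbbb meet in 2. 4b->1: no, b/aabbba meet in 2. 4b->2: no, b/abbbab meet in 2. 4b->3: no, b/abbbab meet in 2. 4b->4: ok.
abbba: 4a undefined. 4a->0: no, b/abbbab meet in 2. 4a->1: no, bb/abbbab meet in 3. 4a->2: no, b/aabbba meet in 2. 4a->3: no, bb/aabbba meet in 3. 4a->4: ok.
All examples now run through 5 states with every (state, symbol) defined. Accept strings end in {0,2,3}, Reject strings end in {1,4}; accept={0,2,3}.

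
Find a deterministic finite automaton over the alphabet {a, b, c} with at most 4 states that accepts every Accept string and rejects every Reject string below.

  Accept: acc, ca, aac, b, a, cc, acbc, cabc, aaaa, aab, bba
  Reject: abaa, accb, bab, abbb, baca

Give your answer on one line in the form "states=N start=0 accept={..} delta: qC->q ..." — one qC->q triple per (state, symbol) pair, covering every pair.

states=4 start=0 accept={0,1,2} delta: 0a->0 0b->1 0c->1 1a->2 1b->3 1c->1 2a->3 2b->3 2c->2 3a->0 3b->3 3c->0

State merging on the prefix tree: take the shortest (then alphabetical) example prefix whose next move is undefined and point that move at state 0, else 1, else 2, ...; a target is out if some Accept/Reject pair would then sit in one state with the same input left (inseparable). If every existing state is out, open a new one.
a: 0a undefined. 0a->0: ok.
b: 0b undefined. 0b->0: no, ca/baca meet in 0 with "ca" left. Open state 1: 0b->1.
c: 0c undefined. 0c->0: no, b/accb meet in 1. 0c->1: ok.
ba: 1a undefined. 1a->0: no, ca/abaa meet in 0. 1a->1: no, ca/abaa meet in 1. Open state 2: 1a->2.
bb: 1b undefined. 1b->0: no, aac/abbb meet in 1. 1b->1: no, aac/abbb meet in 1. 1b->2: no, bba/abaa meet in 2 with "a" left. Open state 3: 1b->3.
cc: 1c undefined. 1c->0: no, aac/accb meet in 1. 1c->1: ok.
bab: 2b undefined. 2b->0: no, a/bab meet in 0. 2b->1: no, acc/bab meet in 1. 2b->2: no, ca/bab meet in 2. 2b->3: ok.
bac: 2c undefined. 2c->0: no, a/baca meet in 0. 2c->1: no, ca/baca meet in 2. 2c->2: ok.
bba: 3a undefined. 3a->0: ok.
abaa: 2a undefined. 2a->0: no, a/abaa meet in 0. 2a->1: no, acc/abaa meet in 1. 2a->2: no, ca/abaa meet in 2. 2a->3: ok.
abbb: 3b undefined. 3b->0: no, a/abbb meet in 0. 3b->1: no, acc/abbb meet in 1. 3b->2: no, ca/abbb meet in 2. 3b->3: ok.
acbc: 3c undefined. 3c->0: ok.
All examples now run through 4 states with every (state, symbol) defined. Accept strings end in {0,1,2}, Reject strings end in {3}; accept={0,1,2}.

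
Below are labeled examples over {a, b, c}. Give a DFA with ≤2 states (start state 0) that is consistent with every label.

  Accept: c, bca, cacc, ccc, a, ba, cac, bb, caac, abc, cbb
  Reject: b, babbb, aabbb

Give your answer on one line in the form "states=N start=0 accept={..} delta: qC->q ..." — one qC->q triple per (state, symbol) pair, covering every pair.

states=2 start=0 accept={0} delta: 0a->0 0b->1 0c->0 1a->0 1b->0 1c->0

Grow the machine one transition at a time. Run the examples from 0; the earliest place one falls off (shortest prefix, ties alphabetical) gets sent to the lowest-numbered state that keeps every Accept/Reject pair distinguishable — a pair clashes when both reach the same state with identical unread suffix — and to a fresh state only if none does.
a: 0a undefined. 0a->0: ok.
b: 0b undefined. 0b->0: no, a/b meet in 0. Open state 1: 0b->1.
c: 0c undefined. 0c->0: ok.
ba: 1a undefined. 1a->0: ok.
bb: 1b undefined. 1b->0: ok.
bc: 1c undefined. 1c->0: ok.
All examples now run through 2 states with every (state, symbol) defined. Accept strings end in {0}, Reject strings end in {1}; accept={0}.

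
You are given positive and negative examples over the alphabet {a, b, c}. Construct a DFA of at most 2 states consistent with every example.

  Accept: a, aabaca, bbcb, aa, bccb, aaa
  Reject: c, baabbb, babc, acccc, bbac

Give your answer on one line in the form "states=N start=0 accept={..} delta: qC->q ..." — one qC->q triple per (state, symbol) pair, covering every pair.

State merging on the prefix tree: take the shortest (then alphabetical) example prefix whose next move is undefined and point that move at state 0, else 1, else 2, ...; a target is out if some Accept/Reject pair would then sit in one state with the same input left (inseparable). If every existing state is out, open a new one.
a: 0a undefined. 0a->0: ok.
b: 0b undefined. 0b->0: no, a/baabbb meet in 0. Open state 1: 0b->1.
c: 0c undefined. 0c->0: no, a/c meet in 0. 0c->1: ok.
ba: 1a undefined. 1a->0: ok.
bb: 1b undefined. 1b->0: ok.
bc: 1c undefined. 1c->0: no, a/babc meet in 0. 1c->1: ok.
All examples now run through 2 states with every (state, symbol) defined. Accept strings end in {0}, Reject strings end in {1}; accept={0}.

states=2 start=0 accept={0} delta: 0a->0 0b->1 0c->1 1a->0 1b->0 1c->1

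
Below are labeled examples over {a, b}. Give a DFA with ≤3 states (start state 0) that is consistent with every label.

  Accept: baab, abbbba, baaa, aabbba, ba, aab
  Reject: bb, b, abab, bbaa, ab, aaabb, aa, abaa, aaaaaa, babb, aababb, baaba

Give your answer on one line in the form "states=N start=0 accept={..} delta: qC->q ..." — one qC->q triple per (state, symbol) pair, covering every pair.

State merging on the prefix tree: take the shortest (then alphabetical) example prefix whose next move is undefined and point that move at state 0, else 1, else 2, ...; a target is out if some Accept/Reject pair would then sit in one state with the same input left (inseparable). If every existing state is out, open a new one.
a: 0a undefined. 0a->0: no, aab/b meet in 0 with "b" left. Open state 1: 0a->1.
b: 0b undefined. 0b->0: ok.
aa: 1a undefined. 1a->0: no, baab/bb meet in 0. 1a->1: no, baab/ab meet in 1 with "b" left. Open state 2: 1a->2.
ab: 1b undefined. 1b->0: ok.
aaa: 2a undefined. 2a->0: no, baaa/bb meet in 0. 2a->1: ok.
aab: 2b undefined. 2b->0: no, baab/bb meet in 0. 2b->1: ok.
All examples now run through 3 states with every (state, symbol) defined. Accept strings end in {1}, Reject strings end in {0,2}; accept={1}.

states=3 start=0 accept={1} delta: 0a->1 0b->0 1a->2 1b->0 2a->1 2b->1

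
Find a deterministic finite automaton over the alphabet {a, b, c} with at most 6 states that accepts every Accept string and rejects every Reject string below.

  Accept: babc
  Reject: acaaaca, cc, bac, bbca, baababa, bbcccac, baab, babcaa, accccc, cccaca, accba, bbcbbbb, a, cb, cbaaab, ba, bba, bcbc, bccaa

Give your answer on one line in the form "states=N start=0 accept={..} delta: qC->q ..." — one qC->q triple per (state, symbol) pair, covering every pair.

states=3 start=0 accept={2} delta: 0a->0 0b->1 0c->0 1a->0 1b->0 1c->2 2a->0 2b->0 2c->0

Fold the examples into a partial DFA from state 0: repeatedly fix the first undefined (state, symbol) met by the shortest-then-alphabetical prefix, trying targets in increasing order and rejecting any under which an Accept and a Reject string meet in one state with the same remainder; add a state when all current targets are rejected. Accepting states are where Accept strings end.
a: 0a undefined. 0a->0: ok.
b: 0b undefined. 0b->0: no, babc/bac meet in 0 with "c" left. Open state 1: 0b->1.
c: 0c undefined. 0c->0: ok.
ba: 1a undefined. 1a->0: ok.
bb: 1b undefined. 1b->0: ok.
bc: 1c undefined. 1c->0: no, babc/acaaaca meet in 0. 1c->1: no, babc/baab meet in 1. Open state 2: 1c->2.
bcb: 2b undefined. 2b->0: ok.
bcc: 2c undefined. 2c->0: ok.
babca: 2a undefined. 2a->0: ok.
All examples now run through 3 states with every (state, symbol) defined. Accept strings end in {2}, Reject strings end in {0,1}; accept={2}.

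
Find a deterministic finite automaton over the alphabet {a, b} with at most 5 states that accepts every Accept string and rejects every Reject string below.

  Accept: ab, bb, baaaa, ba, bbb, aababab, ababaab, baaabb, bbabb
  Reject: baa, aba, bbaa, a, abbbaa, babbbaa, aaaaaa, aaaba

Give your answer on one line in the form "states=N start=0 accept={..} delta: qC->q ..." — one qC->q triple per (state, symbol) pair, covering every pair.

State merging on the prefix tree: take the shortest (then alphabetical) example prefix whose next move is undefined and point that move at state 0, else 1, else 2, ...; a target is out if some Accept/Reject pair would then sit in one state with the same input left (inseparable). If every existing state is out, open a new one.
a: 0a undefined. 0a->0: no, ba/aba meet in 0 with "ba" left. Open state 1: 0a->1.
b: 0b undefined. 0b->0: no, ba/a meet in 1. 0b->1: ok.
aa: 1a undefined. 1a->0: no, baaaa/baa meet in 1. 1a->1: no, baaaa/baa meet in 1. Open state 2: 1a->2.
ab: 1b undefined. 1b->0: no, ba/bbaa meet in 2. 1b->1: no, ab/a meet in 1. 1b->2: ok.
aaa: 2a undefined. 2a->0: no, ab/aaaba meet in 2. 2a->1: no, ab/bbaa meet in 2. 2a->2: no, ab/baa meet in 2. Open state 3: 2a->3.
aab: 2b undefined. 2b->0: ok.
aaaa: 3a undefined. 3a->0: no, ab/aaaaaa meet in 2. 3a->1: ok.
aaab: 3b undefined. 3b->0: no, bbabb/bbaa meet in 1. 3b->1: no, ab/aaaba meet in 2. 3b->2: ok.
All examples now run through 4 states with every (state, symbol) defined. Accept strings end in {0,2}, Reject strings end in {1,3}; accept={0,2}.

states=4 start=0 accept={0,2} delta: 0a->1 0b->1 1a->2 1b->2 2a->3 2b->0 3a->1 3b->2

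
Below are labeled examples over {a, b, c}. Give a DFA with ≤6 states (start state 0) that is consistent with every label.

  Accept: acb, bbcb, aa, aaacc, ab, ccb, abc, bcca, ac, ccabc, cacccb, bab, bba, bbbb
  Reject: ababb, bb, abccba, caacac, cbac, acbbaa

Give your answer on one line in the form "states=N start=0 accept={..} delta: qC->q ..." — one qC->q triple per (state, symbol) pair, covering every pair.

State merging on the prefix tree: take the shortest (then alphabetical) example prefix whose next move is undefined and point that move at state 0, else 1, else 2, ...; a target is out if some Accept/Reject pair would then sit in one state with the same input left (inseparable). If every existing state is out, open a new one.
a: 0a undefined. 0a->0: ok.
b: 0b undefined. 0b->0: no, aa/ababb meet in 0. Open state 1: 0b->1.
c: 0c undefined. 0c->0: no, aa/caacac meet in 0. 0c->1: no, acb/bb meet in 1 with "b" left. Open state 2: 0c->2.
ba: 1a undefined. 1a->0: ok.
bb: 1b undefined. 1b->0: no, aa/ababb meet in 0. 1b->1: no, ab/ababb meet in 1. 1b->2: no, ac/ababb meet in 2. Open state 3: 1b->3.
bc: 1c undefined. 1c->0: ok.
ca: 2a undefined. 2a->0: no, ac/caacac meet in 2. 2a->1: no, aa/caacac meet in 0. 2a->2: ok.
cb: 2b undefined. 2b->0: no, acb/abccba meet in 0. 2b->1: no, aa/abccba meet in 0. 2b->2: no, acb/abccba meet in 2. 2b->3: no, acb/ababb meet in 3. Open state 4: 2b->4.
cc: 2c undefined. 2c->0: no, bcca/caacac meet in 2. 2c->1: no, ccb/ababb meet in 3. 2c->2: no, aaacc/caacac meet in 2. 2c->3: no, aaacc/ababb meet in 3. 2c->4: ok.
bba: 3a undefined. 3a->0: ok.
bbb: 3b undefined. 3b->0: ok.
bbc: 3c undefined. 3c->0: ok.
cba: 4a undefined. 4a->0: no, aa/abccba meet in 0. 4a->1: no, bbcb/abccba meet in 1. 4a->2: no, acb/caacac meet in 4. 4a->3: no, aa/caacac meet in 0. 4a->4: no, acb/abccba meet in 4. Open state 5: 4a->5.
ccb: 4b undefined. 4b->0: no, aa/acbbaa meet in 0. 4b->1: no, aa/acbbaa meet in 0. 4b->2: no, ccb/acbbaa meet in 2. 4b->3: no, aa/acbbaa meet in 0. 4b->4: ok.
cacc: 4c undefined. 4c->0: ok.
cbac: 5c undefined. 5c->0: no, aa/caacac meet in 0. 5c->1: no, bbcb/caacac meet in 1. 5c->2: no, bcca/caacac meet in 2. 5c->3: ok.
ccab: 5b undefined. 5b->0: ok.
acbbaa: 5a undefined. 5a->0: no, aa/acbbaa meet in 0. 5a->1: no, bbcb/acbbaa meet in 1. 5a->2: no, bcca/acbbaa meet in 2. 5a->3: ok.
All examples now run through 6 states with every (state, symbol) defined. Accept strings end in {0,1,2,4}, Reject strings end in {3,5}; accept={0,1,2,4}.

states=6 start=0 accept={0,1,2,4} delta: 0a->0 0b->1 0c->2 1a->0 1b->3 1c->0 2a->2 2b->4 2c->4 3a->0 3b->0 3c->0 4a->5 4b->4 4c->0 5a->3 5b->0 5c->3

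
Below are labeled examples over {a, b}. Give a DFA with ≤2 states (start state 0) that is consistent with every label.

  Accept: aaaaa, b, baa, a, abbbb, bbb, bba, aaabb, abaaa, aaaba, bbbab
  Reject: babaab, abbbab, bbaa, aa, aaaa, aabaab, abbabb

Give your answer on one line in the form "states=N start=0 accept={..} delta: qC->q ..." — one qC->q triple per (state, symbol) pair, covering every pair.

Fold the examples into a partial DFA from state 0: repeatedly fix the first undefined (state, symbol) met by the shortest-then-alphabetical prefix, trying targets in increasing order and rejecting any under which an Accept and a Reject string meet in one state with the same remainder; add a state when all current targets are rejected. Accepting states are where Accept strings end.
a: 0a undefined. 0a->0: no, aaaaa/aa meet in 0. Open state 1: 0a->1.
b: 0b undefined. 0b->0: no, baa/bbaa meet in 1 with "a" left. 0b->1: ok.
aa: 1a undefined. 1a->0: ok.
ab: 1b undefined. 1b->0: ok.
All examples now run through 2 states with every (state, symbol) defined. Accept strings end in {1}, Reject strings end in {0}; accept={1}.

states=2 start=0 accept={1} delta: 0a->1 0b->1 1a->0 1b->0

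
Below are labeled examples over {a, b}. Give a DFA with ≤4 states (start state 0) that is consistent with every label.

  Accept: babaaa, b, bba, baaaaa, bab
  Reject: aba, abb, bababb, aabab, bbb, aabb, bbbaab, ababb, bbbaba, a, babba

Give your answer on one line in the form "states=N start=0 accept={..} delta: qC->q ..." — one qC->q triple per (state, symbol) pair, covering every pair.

Fold the examples into a partial DFA from state 0: repeatedly fix the first undefined (state, symbol) met by the shortest-then-alphabetical prefix, trying targets in increasing order and rejecting any under which an Accept and a Reject string meet in one state with the same remainder; add a state when all current targets are rejected. Accepting states are where Accept strings end.
a: 0a undefined. 0a->0: no, bab/aabab meet in 0 with "bab" left. Open state 1: 0a->1.
b: 0b undefined. 0b->0: no, b/bbb meet in 0. 0b->1: no, b/a meet in 1. Open state 2: 0b->2.
aa: 1a undefined. 1a->0: no, bab/aabab meet in 2 with "ab" left. 1a->1: ok.
ab: 1b undefined. 1b->0: no, b/abb meet in 2. 1b->1: ok.
ba: 2a undefined. 2a->0: no, babaaa/aba meet in 1. 2a->1: no, babaaa/aba meet in 1. 2a->2: ok.
bb: 2b undefined. 2b->0: no, babaaa/aba meet in 1. 2b->1: no, babaaa/aba meet in 1. 2b->2: no, babaaa/bababb meet in 2. Open state 3: 2b->3.
bba: 3a undefined. 3a->0: no, babaaa/aba meet in 1. 3a->1: no, babaaa/aba meet in 1. 3a->2: ok.
bbb: 3b undefined. 3b->0: ok.
All examples now run through 4 states with every (state, symbol) defined. Accept strings end in {2,3}, Reject strings end in {0,1}; accept={2,3}.

states=4 start=0 accept={2,3} delta: 0a->1 0b->2 1a->1 1b->1 2a->2 2b->3 3a->2 3b->0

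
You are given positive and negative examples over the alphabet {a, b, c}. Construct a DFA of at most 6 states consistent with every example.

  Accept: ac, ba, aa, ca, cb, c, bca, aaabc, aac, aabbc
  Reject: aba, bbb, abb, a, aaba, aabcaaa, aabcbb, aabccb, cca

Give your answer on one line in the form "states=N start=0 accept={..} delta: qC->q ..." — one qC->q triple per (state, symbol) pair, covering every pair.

states=5 start=0 accept={0,2,3} delta: 0a->1 0b->1 0c->2 1a->2 1b->0 1c->2 2a->0 2b->3 2c->0 3a->1 3b->0 3c->4 4a->2 4b->0 4c->0

Fold the examples into a partial DFA from state 0: repeatedly fix the first undefined (state, symbol) met by the shortest-then-alphabetical prefix, trying targets in increasing order and rejecting any under which an Accept and a Reject string meet in one state with the same remainder; add a state when all current targets are rejected. Accepting states are where Accept strings end.
a: 0a undefined. 0a->0: no, ba/aba meet in 0 with "ba" left. Open state 1: 0a->1.
b: 0b undefined. 0b->0: no, ba/a meet in 1. 0b->1: ok.
c: 0c undefined. 0c->0: no, ca/a meet in 1. 0c->1: no, c/a meet in 1. Open state 2: 0c->2.
aa: 1a undefined. 1a->0: no, ba/aaba meet in 0. 1a->1: no, ba/a meet in 1. 1a->2: ok.
ab: 1b undefined. 1b->0: ok.
ac: 1c undefined. 1c->0: no, bca/aba meet in 1. 1c->1: no, ac/aba meet in 1. 1c->2: ok.
ca: 2a undefined. 2a->0: ok.
cb: 2b undefined. 2b->0: no, ac/aabcaaa meet in 2. 2b->1: no, ac/aaba meet in 2. 2b->2: no, ca/aaba meet in 0. Open state 3: 2b->3.
cc: 2c undefined. 2c->0: ok.
aaba: 3a undefined. 3a->0: no, ca/aaba meet in 0. 3a->1: ok.
aabb: 3b undefined. 3b->0: ok.
aabc: 3c undefined. 3c->0: no, ca/aabcaaa meet in 0. 3c->1: no, cb/aabccb meet in 3. 3c->2: no, ac/aabcaaa meet in 2. 3c->3: no, ca/aabcaaa meet in 0. Open state 4: 3c->4.
aabca: 4a undefined. 4a->0: no, ac/aabcaaa meet in 2. 4a->1: no, ca/aabcaaa meet in 0. 4a->2: ok.
aabcb: 4b undefined. 4b->0: ok.
aabcc: 4c undefined. 4c->0: ok.
All examples now run through 5 states with every (state, symbol) defined. Accept strings end in {0,2,3}, Reject strings end in {1}; accept={0,2,3}.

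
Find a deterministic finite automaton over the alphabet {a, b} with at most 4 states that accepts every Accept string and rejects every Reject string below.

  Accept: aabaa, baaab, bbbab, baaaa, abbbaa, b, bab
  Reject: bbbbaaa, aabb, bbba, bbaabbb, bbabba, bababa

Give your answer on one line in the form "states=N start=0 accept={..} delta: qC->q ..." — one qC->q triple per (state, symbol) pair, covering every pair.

State merging on the prefix tree: take the shortest (then alphabetical) example prefix whose next move is undefined and point that move at state 0, else 1, else 2, ...; a target is out if some Accept/Reject pair would then sit in one state with the same input left (inseparable). If every existing state is out, open a new one.
a: 0a undefined. 0a->0: ok.
b: 0b undefined. 0b->0: no, aabaa/bbbbaaa meet in 0. Open state 1: 0b->1.
ba: 1a undefined. 1a->0: no, aabaa/bababa meet in 0. 1a->1: no, baaab/aabb meet in 1 with "b" left. Open state 2: 1a->2.
bb: 1b undefined. 1b->0: no, b/bbaabbb meet in 1. 1b->1: no, b/aabb meet in 1. 1b->2: ok.
baa: 2a undefined. 2a->0: no, aabaa/bbabba meet in 0. 2a->1: ok.
bab: 2b undefined. 2b->0: no, baaab/bbba meet in 0. 2b->1: no, aabaa/bbbbaaa meet in 1. 2b->2: no, aabaa/bbbbaaa meet in 1. Open state 3: 2b->3.
baba: 3a undefined. 3a->0: no, abbbaa/bbba meet in 0. 3a->1: no, aabaa/bbba meet in 1. 3a->2: ok.
bbbb: 3b undefined. 3b->0: no, aabaa/bbaabbb meet in 1. 3b->1: ok.
All examples now run through 4 states with every (state, symbol) defined. Accept strings end in {1,3}, Reject strings end in {2}; accept={1,3}.

states=4 start=0 accept={1,3} delta: 0a->0 0b->1 1a->2 1b->2 2a->1 2b->3 3a->2 3b->1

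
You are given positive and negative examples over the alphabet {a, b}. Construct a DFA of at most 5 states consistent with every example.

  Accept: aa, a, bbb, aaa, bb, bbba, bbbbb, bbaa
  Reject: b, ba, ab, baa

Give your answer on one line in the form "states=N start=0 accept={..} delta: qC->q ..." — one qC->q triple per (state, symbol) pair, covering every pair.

states=3 start=0 accept={0,2} delta: 0a->0 0b->1 1a->1 1b->2 2a->0 2b->0

Grow the machine one transition at a time. Run the examples from 0; the earliest place one falls off (shortest prefix, ties alphabetical) gets sent to the lowest-numbered state that keeps every Accept/Reject pair distinguishable — a pair clashes when both reach the same state with identical unread suffix — and to a fresh state only if none does.
a: 0a undefined. 0a->0: ok.
b: 0b undefined. 0b->0: no, aa/b meet in 0. Open state 1: 0b->1.
ba: 1a undefined. 1a->0: no, aa/ba meet in 0. 1a->1: ok.
bb: 1b undefined. 1b->0: no, bbb/b meet in 1. 1b->1: no, bbb/b meet in 1. Open state 2: 1b->2.
bba: 2a undefined. 2a->0: ok.
bbb: 2b undefined. 2b->0: ok.
All examples now run through 3 states with every (state, symbol) defined. Accept strings end in {0,2}, Reject strings end in {1}; accept={0,2}.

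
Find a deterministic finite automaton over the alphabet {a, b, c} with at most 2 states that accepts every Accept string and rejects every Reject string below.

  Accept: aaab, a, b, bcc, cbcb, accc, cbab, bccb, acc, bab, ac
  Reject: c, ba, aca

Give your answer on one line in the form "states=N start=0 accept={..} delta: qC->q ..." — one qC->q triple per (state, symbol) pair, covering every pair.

states=2 start=0 accept={1} delta: 0a->1 0b->1 0c->0 1a->0 1b->1 1c->1

Grow the machine one transition at a time. Run the examples from 0; the earliest place one falls off (shortest prefix, ties alphabetical) gets sent to the lowest-numbered state that keeps every Accept/Reject pair distinguishable — a pair clashes when both reach the same state with identical unread suffix — and to a fresh state only if none does.
a: 0a undefined. 0a->0: no, ac/c meet in 0 with "c" left. Open state 1: 0a->1.
b: 0b undefined. 0b->0: no, a/ba meet in 1. 0b->1: ok.
c: 0c undefined. 0c->0: ok.
aa: 1a undefined. 1a->0: ok.
ac: 1c undefined. 1c->0: no, a/aca meet in 1. 1c->1: ok.
aaab: 1b undefined. 1b->0: no, aaab/c meet in 0. 1b->1: ok.
All examples now run through 2 states with every (state, symbol) defined. Accept strings end in {1}, Reject strings end in {0}; accept={1}.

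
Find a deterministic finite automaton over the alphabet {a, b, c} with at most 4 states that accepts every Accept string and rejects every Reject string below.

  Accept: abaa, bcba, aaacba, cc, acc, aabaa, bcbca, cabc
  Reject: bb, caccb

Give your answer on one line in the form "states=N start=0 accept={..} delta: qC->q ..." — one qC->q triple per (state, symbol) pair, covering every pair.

states=2 start=0 accept={0} delta: 0a->0 0b->1 0c->0 1a->0 1b->1 1c->0

Grow the machine one transition at a time. Run the examples from 0; the earliest place one falls off (shortest prefix, ties alphabetical) gets sent to the lowest-numbered state that keeps every Accept/Reject pair distinguishable — a pair clashes when both reach the same state with identical unread suffix — and to a fresh state only if none does.
a: 0a undefined. 0a->0: ok.
b: 0b undefined. 0b->0: no, abaa/bb meet in 0. Open state 1: 0b->1.
c: 0c undefined. 0c->0: ok.
bb: 1b undefined. 1b->0: no, cc/bb meet in 0. 1b->1: ok.
bc: 1c undefined. 1c->0: ok.
aba: 1a undefined. 1a->0: ok.
All examples now run through 2 states with every (state, symbol) defined. Accept strings end in {0}, Reject strings end in {1}; accept={0}.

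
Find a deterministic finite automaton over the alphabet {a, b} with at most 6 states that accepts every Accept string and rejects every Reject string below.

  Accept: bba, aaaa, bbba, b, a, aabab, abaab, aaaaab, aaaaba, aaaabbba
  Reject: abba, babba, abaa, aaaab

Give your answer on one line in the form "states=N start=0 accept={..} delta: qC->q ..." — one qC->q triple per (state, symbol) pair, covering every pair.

State merging on the prefix tree: take the shortest (then alphabetical) example prefix whose next move is undefined and point that move at state 0, else 1, else 2, ...; a target is out if some Accept/Reject pair would then sit in one state with the same input left (inseparable). If every existing state is out, open a new one.
a: 0a undefined. 0a->0: no, bba/abba meet in 0 with "bba" left. Open state 1: 0a->1.
b: 0b undefined. 0b->0: ok.
aa: 1a undefined. 1a->0: no, aaaa/aaaab meet in 0. 1a->1: no, aaaaab/aaaab meet in 1 with "b" left. Open state 2: 1a->2.
ab: 1b undefined. 1b->0: no, bba/abba meet in 1. 1b->1: ok.
aaa: 2a undefined. 2a->0: no, bba/aaaab meet in 1. 2a->1: no, bba/abaa meet in 1. 2a->2: no, aaaa/abba meet in 2. Open state 3: 2a->3.
aab: 2b undefined. 2b->0: ok.
aaaa: 3a undefined. 3a->0: no, aaaa/aaaab meet in 0. 3a->1: no, bba/aaaab meet in 1. 3a->2: no, aaaa/abba meet in 2. 3a->3: no, aaaa/abaa meet in 3. Open state 4: 3a->4.
aaaaa: 4a undefined. 4a->0: ok.
aaaab: 4b undefined. 4b->0: no, b/aaaab meet in 0. 4b->1: no, bba/aaaab meet in 1. 4b->2: no, aaaaba/abaa meet in 3. 4b->3: ok.
abaab: 3b undefined. 3b->0: ok.
All examples now run through 5 states with every (state, symbol) defined. Accept strings end in {0,1,4}, Reject strings end in {2,3}; accept={0,1,4}.

states=5 start=0 accept={0,1,4} delta: 0a->1 0b->0 1a->2 1b->1 2a->3 2b->0 3a->4 3b->0 4a->0 4b->3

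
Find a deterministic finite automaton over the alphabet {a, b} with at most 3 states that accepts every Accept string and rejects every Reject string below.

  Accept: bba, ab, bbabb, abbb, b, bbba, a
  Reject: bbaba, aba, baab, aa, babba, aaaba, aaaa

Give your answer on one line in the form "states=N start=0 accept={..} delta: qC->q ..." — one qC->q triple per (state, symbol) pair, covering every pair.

State merging on the prefix tree: take the shortest (then alphabetical) example prefix whose next move is undefined and point that move at state 0, else 1, else 2, ...; a target is out if some Accept/Reject pair would then sit in one state with the same input left (inseparable). If every existing state is out, open a new one.
a: 0a undefined. 0a->0: no, a/aa meet in 0. Open state 1: 0a->1.
b: 0b undefined. 0b->0: ok.
aa: 1a undefined. 1a->0: no, b/baab meet in 0. 1a->1: no, bba/aa meet in 1. Open state 2: 1a->2.
ab: 1b undefined. 1b->0: no, bba/bbaba meet in 1. 1b->1: ok.
aaa: 2a undefined. 2a->0: no, bba/aaaba meet in 1. 2a->1: ok.
baab: 2b undefined. 2b->0: no, b/baab meet in 0. 2b->1: no, bba/baab meet in 1. 2b->2: ok.
All examples now run through 3 states with every (state, symbol) defined. Accept strings end in {0,1}, Reject strings end in {2}; accept={0,1}.

states=3 start=0 accept={0,1} delta: 0a->1 0b->0 1a->2 1b->1 2a->1 2b->2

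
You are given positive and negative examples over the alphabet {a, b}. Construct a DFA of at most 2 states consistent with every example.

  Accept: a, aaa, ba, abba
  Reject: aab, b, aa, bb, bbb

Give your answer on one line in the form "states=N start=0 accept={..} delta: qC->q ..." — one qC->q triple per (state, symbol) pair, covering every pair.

states=2 start=0 accept={1} delta: 0a->1 0b->0 1a->0 1b->0

Fold the examples into a partial DFA from state 0: repeatedly fix the first undefined (state, symbol) met by the shortest-then-alphabetical prefix, trying targets in increasing order and rejecting any under which an Accept and a Reject string meet in one state with the same remainder; add a state when all current targets are rejected. Accepting states are where Accept strings end.
a: 0a undefined. 0a->0: no, a/aa meet in 0. Open state 1: 0a->1.
b: 0b undefined. 0b->0: ok.
aa: 1a undefined. 1a->0: ok.
ab: 1b undefined. 1b->0: ok.
All examples now run through 2 states with every (state, symbol) defined. Accept strings end in {1}, Reject strings end in {0}; accept={1}.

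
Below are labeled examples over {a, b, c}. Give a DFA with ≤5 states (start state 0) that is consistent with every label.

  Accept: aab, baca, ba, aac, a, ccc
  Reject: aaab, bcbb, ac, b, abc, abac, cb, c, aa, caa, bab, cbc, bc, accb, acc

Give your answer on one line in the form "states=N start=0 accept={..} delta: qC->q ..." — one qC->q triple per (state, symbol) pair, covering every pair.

states=4 start=0 accept={1} delta: 0a->1 0b->0 0c->2 1a->3 1b->0 1c->0 2a->1 2b->0 2c->3 3a->0 3b->1 3c->1

Grow the machine one transition at a time. Run the examples from 0; the earliest place one falls off (shortest prefix, ties alphabetical) gets sent to the lowest-numbered state that keeps every Accept/Reject pair distinguishable — a pair clashes when both reach the same state with identical unread suffix — and to a fresh state only if none does.
a: 0a undefined. 0a->0: no, aab/aaab meet in 0 with "b" left. Open state 1: 0a->1.
b: 0b undefined. 0b->0: ok.
c: 0c undefined. 0c->0: no, ccc/bcbb meet in 0. 0c->1: no, ba/c meet in 1. Open state 2: 0c->2.
aa: 1a undefined. 1a->0: no, aab/b meet in 0. 1a->1: no, aab/aaab meet in 1 with "b" left. 1a->2: no, aab/cb meet in 2 with "b" left. Open state 3: 1a->3.
ab: 1b undefined. 1b->0: ok.
ac: 1c undefined. 1c->0: ok.
ca: 2a undefined. 2a->0: no, baca/caa meet in 1. 2a->1: ok.
cb: 2b undefined. 2b->0: ok.
cc: 2c undefined. 2c->0: no, ccc/abc meet in 2. 2c->1: no, ccc/bcbb meet in 0. 2c->2: no, ccc/abc meet in 2. 2c->3: ok.
aaa: 3a undefined. 3a->0: ok.
aab: 3b undefined. 3b->0: no, aab/aaab meet in 0. 3b->1: ok.
aac: 3c undefined. 3c->0: no, aac/aaab meet in 0. 3c->1: ok.
All examples now run through 4 states with every (state, symbol) defined. Accept strings end in {1}, Reject strings end in {0,2,3}; accept={1}.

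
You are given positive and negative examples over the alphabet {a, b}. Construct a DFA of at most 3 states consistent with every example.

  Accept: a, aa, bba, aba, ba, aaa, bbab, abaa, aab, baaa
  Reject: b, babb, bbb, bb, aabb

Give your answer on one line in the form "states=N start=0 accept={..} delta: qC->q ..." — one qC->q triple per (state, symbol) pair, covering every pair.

states=3 start=0 accept={1,2} delta: 0a->1 0b->0 1a->1 1b->2 2a->1 2b->0

State merging on the prefix tree: take the shortest (then alphabetical) example prefix whose next move is undefined and point that move at state 0, else 1, else 2, ...; a target is out if some Accept/Reject pair would then sit in one state with the same input left (inseparable). If every existing state is out, open a new one.
a: 0a undefined. 0a->0: no, aab/b meet in 0 with "b" left. Open state 1: 0a->1.
b: 0b undefined. 0b->0: ok.
aa: 1a undefined. 1a->0: no, aa/b meet in 0. 1a->1: ok.
ab: 1b undefined. 1b->0: no, bbab/b meet in 0. 1b->1: no, a/babb meet in 1. Open state 2: 1b->2.
aba: 2a undefined. 2a->0: no, aba/b meet in 0. 2a->1: ok.
aabb: 2b undefined. 2b->0: ok.
All examples now run through 3 states with every (state, symbol) defined. Accept strings end in {1,2}, Reject strings end in {0}; accept={1,2}.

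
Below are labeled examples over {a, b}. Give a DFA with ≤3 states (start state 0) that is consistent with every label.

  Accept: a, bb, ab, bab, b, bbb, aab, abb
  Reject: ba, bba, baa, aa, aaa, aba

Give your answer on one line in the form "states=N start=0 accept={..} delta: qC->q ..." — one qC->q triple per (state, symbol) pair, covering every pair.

Fold the examples into a partial DFA from state 0: repeatedly fix the first undefined (state, symbol) met by the shortest-then-alphabetical prefix, trying targets in increasing order and rejecting any under which an Accept and a Reject string meet in one state with the same remainder; add a state when all current targets are rejected. Accepting states are where Accept strings end.
a: 0a undefined. 0a->0: no, a/aa meet in 0. Open state 1: 0a->1.
b: 0b undefined. 0b->0: no, a/ba meet in 1. 0b->1: ok.
aa: 1a undefined. 1a->0: no, a/baa meet in 1. 1a->1: no, a/ba meet in 1. Open state 2: 1a->2.
ab: 1b undefined. 1b->0: no, a/bba meet in 1. 1b->1: ok.
aaa: 2a undefined. 2a->0: ok.
aab: 2b undefined. 2b->0: no, bab/baa meet in 0. 2b->1: ok.
All examples now run through 3 states with every (state, symbol) defined. Accept strings end in {1}, Reject strings end in {0,2}; accept={1}.

states=3 start=0 accept={1} delta: 0a->1 0b->1 1a->2 1b->1 2a->0 2b->1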